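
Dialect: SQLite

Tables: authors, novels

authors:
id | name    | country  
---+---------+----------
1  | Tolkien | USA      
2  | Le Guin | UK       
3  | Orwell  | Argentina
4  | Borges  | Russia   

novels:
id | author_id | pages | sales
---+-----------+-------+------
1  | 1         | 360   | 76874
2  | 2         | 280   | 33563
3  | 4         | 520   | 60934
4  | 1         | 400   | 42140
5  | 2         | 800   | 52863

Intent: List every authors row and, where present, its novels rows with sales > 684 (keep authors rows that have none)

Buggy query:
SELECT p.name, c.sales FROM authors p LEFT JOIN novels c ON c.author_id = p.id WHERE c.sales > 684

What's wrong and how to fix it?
Bug: Filtering c.sales in WHERE discards the NULL rows produced by LEFT JOIN, turning it into an inner join

Fix: Move the right-table condition into the ON clause so unmatched parents are kept

Corrected query:
SELECT p.name, c.sales FROM authors p LEFT JOIN novels c ON c.author_id = p.id AND c.sales > 684

Result:
name    | sales
--------+------
Tolkien | 42140
Tolkien | 76874
Le Guin | 33563
Le Guin | 52863
Orwell  | NULL 
Borges  | 60934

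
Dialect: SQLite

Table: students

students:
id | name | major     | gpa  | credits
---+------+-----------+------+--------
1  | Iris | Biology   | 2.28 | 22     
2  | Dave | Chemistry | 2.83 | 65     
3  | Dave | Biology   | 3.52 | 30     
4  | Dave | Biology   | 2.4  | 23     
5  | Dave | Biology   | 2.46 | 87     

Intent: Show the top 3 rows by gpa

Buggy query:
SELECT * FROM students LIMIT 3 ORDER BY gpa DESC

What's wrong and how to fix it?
Bug: LIMIT must come after ORDER BY

Fix: Sort with ORDER BY, then apply LIMIT

Corrected query:
SELECT * FROM students ORDER BY gpa DESC LIMIT 3

Result:
id | name | major     | gpa  | credits
---+------+-----------+------+--------
3  | Dave | Biology   | 3.52 | 30     
2  | Dave | Chemistry | 2.83 | 65     
5  | Dave | Biology   | 2.46 | 87     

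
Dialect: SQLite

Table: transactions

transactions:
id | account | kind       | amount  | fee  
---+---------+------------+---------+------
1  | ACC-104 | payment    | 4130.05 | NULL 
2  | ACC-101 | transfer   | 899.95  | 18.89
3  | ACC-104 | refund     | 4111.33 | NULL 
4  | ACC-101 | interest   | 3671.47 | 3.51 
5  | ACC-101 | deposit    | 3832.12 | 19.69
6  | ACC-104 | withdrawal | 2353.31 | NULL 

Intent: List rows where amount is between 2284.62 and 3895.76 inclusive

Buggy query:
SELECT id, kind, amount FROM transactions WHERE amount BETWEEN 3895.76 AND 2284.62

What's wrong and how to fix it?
Bug: The bounds are reversed; BETWEEN a AND b requires a <= b to match anything

Fix: Write BETWEEN 2284.62 AND 3895.76

Corrected query:
SELECT id, kind, amount FROM transactions WHERE amount BETWEEN 2284.62 AND 3895.76

Result:
id | kind       | amount 
---+------------+--------
4  | interest   | 3671.47
5  | deposit    | 3832.12
6  | withdrawal | 2353.31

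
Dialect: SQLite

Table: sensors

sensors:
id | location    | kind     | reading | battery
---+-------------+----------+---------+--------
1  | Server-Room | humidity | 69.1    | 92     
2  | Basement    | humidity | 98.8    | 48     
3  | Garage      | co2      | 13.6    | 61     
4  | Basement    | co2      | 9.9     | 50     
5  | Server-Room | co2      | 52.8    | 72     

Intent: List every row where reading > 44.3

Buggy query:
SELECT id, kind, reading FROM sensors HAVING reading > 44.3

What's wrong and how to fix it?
Bug: This is a non-aggregate query (no GROUP BY, no aggregates), so in SQLite the HAVING clause is invalid here; a row-level condition belongs in WHERE

Fix: Use WHERE for row-level filtering

Corrected query:
SELECT id, kind, reading FROM sensors WHERE reading > 44.3

Result:
id | kind     | reading
---+----------+--------
1  | humidity | 69.1   
2  | humidity | 98.8   
5  | co2      | 52.8   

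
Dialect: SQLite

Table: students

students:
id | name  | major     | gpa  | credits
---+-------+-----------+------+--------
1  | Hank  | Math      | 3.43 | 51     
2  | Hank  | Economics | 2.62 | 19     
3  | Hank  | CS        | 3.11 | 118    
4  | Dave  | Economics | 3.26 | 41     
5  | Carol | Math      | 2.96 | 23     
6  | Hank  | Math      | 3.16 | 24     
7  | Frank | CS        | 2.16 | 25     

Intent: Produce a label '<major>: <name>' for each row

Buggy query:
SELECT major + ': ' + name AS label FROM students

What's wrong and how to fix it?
Bug: '+' is numeric addition; on text columns SQLite converts them to 0 instead of concatenating

Fix: Replace + with || to concatenate text

Corrected query:
SELECT major || ': ' || name AS label FROM students

Result:
label          
---------------
Math: Hank     
Economics: Hank
CS: Hank       
Economics: Dave
Math: Carol    
Math: Hank     
CS: Frank      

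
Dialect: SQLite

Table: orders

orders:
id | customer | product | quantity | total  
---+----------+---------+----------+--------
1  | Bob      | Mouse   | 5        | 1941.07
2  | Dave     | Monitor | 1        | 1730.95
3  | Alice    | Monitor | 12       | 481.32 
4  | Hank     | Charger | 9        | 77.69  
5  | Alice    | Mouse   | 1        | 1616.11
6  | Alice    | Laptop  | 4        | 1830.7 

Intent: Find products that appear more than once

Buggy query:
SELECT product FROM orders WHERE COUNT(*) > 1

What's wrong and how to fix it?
Bug: COUNT(*) is an aggregate and cannot be used in WHERE

Fix: GROUP BY product, then filter groups with HAVING COUNT(*) > 1

Corrected query:
SELECT product FROM orders GROUP BY product HAVING COUNT(*) > 1

Result:
product
-------
Monitor
Mouse  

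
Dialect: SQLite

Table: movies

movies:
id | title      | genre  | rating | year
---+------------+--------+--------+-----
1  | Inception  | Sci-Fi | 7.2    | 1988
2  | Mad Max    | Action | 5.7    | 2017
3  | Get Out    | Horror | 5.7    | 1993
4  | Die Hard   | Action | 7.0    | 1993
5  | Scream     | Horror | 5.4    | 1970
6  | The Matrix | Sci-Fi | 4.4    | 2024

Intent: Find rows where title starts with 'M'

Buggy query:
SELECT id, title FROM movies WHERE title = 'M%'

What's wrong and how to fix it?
Bug: '=' compares the literal string including the % character; pattern matching needs LIKE

Fix: Replace '=' with LIKE so 'M%' is treated as a pattern

Corrected query:
SELECT id, title FROM movies WHERE title LIKE 'M%'

Result:
id | title  
---+--------
2  | Mad Max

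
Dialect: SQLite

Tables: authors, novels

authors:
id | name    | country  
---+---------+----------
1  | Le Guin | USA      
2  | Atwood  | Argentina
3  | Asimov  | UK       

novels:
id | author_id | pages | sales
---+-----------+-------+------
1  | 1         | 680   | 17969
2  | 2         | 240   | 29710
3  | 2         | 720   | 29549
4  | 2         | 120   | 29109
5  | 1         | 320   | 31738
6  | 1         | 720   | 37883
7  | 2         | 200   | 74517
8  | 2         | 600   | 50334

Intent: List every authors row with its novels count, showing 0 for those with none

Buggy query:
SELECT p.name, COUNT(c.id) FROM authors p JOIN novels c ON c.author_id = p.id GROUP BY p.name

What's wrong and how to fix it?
Bug: INNER JOIN drops authors rows that have no matching novels rows

Fix: Use LEFT JOIN so parents without children still appear (COUNT(c.id) gives 0)

Corrected query:
SELECT p.name, COUNT(c.id) FROM authors p LEFT JOIN novels c ON c.author_id = p.id GROUP BY p.name

Result:
name    | COUNT(c.id)
--------+------------
Asimov  | 0          
Atwood  | 5          
Le Guin | 3          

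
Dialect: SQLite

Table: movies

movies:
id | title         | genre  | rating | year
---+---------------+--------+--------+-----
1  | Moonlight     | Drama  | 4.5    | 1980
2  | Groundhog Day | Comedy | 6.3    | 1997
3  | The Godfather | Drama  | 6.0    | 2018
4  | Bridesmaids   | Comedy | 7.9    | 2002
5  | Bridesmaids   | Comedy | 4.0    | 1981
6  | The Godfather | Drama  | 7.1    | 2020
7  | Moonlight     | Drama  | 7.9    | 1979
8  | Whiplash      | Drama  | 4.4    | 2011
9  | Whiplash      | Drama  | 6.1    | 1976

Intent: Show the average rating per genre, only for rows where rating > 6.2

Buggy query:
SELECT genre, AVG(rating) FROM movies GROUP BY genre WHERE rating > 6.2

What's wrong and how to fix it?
Bug: WHERE cannot follow GROUP BY

Fix: Place WHERE between FROM and GROUP BY

Corrected query:
SELECT genre, AVG(rating) FROM movies WHERE rating > 6.2 GROUP BY genre

Result:
genre  | AVG(rating)
-------+------------
Comedy | 7.1        
Drama  | 7.5        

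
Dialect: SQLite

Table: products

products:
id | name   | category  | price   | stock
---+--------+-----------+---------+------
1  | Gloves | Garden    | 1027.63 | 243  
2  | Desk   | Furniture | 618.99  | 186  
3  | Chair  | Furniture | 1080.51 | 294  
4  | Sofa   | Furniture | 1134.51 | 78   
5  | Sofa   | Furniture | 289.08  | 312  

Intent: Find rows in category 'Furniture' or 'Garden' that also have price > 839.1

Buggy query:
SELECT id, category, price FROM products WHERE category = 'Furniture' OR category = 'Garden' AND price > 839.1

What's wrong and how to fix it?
Bug: Without parentheses, AND is evaluated before OR, so the price filter only applies to the 'Garden' branch

Fix: Group the OR with parentheses (or use IN), then AND the threshold

Corrected query:
SELECT id, category, price FROM products WHERE (category = 'Furniture' OR category = 'Garden') AND price > 839.1

Result:
id | category  | price  
---+-----------+--------
1  | Garden    | 1027.63
3  | Furniture | 1080.51
4  | Furniture | 1134.51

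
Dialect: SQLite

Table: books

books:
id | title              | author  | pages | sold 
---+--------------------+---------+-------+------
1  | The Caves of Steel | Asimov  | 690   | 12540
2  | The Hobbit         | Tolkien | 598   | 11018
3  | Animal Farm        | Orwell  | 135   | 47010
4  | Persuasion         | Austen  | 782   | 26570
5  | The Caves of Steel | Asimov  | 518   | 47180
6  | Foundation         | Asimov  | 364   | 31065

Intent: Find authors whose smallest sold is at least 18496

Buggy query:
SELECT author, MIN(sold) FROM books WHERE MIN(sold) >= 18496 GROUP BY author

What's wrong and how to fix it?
Bug: MIN() in WHERE is a misuse of aggregate

Fix: Use HAVING for the per-group MIN condition

Corrected query:
SELECT author, MIN(sold) FROM books GROUP BY author HAVING MIN(sold) >= 18496

Result:
author | MIN(sold)
-------+----------
Austen | 26570    
Orwell | 47010    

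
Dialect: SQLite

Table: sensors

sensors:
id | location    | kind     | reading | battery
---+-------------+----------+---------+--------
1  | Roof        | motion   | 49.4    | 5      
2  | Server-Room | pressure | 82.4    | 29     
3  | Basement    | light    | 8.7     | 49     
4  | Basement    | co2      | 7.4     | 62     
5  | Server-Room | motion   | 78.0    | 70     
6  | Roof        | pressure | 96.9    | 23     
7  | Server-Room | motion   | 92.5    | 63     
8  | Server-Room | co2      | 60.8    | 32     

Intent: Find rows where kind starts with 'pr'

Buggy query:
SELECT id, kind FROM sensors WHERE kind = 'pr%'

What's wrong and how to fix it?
Bug: Wildcards only work with LIKE; '=' treats '%' as a literal character

Fix: Use LIKE for wildcard pattern matching

Corrected query:
SELECT id, kind FROM sensors WHERE kind LIKE 'pr%'

Result:
id | kind    
---+---------
2  | pressure
6  | pressure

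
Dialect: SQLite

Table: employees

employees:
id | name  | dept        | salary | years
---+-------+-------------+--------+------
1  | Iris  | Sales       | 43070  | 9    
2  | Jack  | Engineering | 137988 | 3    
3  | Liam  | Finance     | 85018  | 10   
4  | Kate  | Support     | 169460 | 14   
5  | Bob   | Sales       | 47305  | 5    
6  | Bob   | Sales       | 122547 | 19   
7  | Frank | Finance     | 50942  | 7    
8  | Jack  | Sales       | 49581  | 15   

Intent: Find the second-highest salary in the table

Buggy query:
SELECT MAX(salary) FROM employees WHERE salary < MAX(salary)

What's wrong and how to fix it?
Bug: MAX(salary) on the right of the comparison is an aggregate-in-WHERE error

Fix: Put the inner MAX in a scalar subquery

Corrected query:
SELECT MAX(salary) FROM employees WHERE salary < (SELECT MAX(salary) FROM employees)

Result:
MAX(salary)
-----------
137988     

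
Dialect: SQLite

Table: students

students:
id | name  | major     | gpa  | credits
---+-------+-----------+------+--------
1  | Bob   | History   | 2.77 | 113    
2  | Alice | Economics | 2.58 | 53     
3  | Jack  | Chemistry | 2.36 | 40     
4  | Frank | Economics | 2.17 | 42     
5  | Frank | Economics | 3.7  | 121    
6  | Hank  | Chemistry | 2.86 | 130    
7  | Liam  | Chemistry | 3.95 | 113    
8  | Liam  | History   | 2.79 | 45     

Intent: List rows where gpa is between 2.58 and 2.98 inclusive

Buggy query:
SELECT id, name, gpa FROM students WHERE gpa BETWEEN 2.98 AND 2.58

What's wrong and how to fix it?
Bug: BETWEEN expects the lower bound first; with 2.98 AND 2.58 the range is empty

Fix: Swap the bounds so the smaller value comes first

Corrected query:
SELECT id, name, gpa FROM students WHERE gpa BETWEEN 2.58 AND 2.98

Result:
id | name  | gpa 
---+-------+-----
1  | Bob   | 2.77
2  | Alice | 2.58
6  | Hank  | 2.86
8  | Liam  | 2.79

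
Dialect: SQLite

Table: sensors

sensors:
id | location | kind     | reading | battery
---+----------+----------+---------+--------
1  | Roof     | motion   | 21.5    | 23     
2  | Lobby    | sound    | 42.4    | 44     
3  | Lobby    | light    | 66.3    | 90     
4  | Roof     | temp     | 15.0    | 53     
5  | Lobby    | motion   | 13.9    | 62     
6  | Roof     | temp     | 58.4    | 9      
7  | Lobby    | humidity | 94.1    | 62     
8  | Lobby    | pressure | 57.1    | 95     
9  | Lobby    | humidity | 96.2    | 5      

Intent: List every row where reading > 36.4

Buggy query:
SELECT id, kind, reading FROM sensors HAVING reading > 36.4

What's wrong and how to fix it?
Bug: HAVING filters the output of aggregation, but this query has no GROUP BY and no aggregate functions, so SQLite rejects it (HAVING clause on a non-aggregate query); the condition here is per row

Fix: Use WHERE for row-level filtering

Corrected query:
SELECT id, kind, reading FROM sensors WHERE reading > 36.4

Result:
id | kind     | reading
---+----------+--------
2  | sound    | 42.4   
3  | light    | 66.3   
6  | temp     | 58.4   
7  | humidity | 94.1   
8  | pressure | 57.1   
9  | humidity | 96.2   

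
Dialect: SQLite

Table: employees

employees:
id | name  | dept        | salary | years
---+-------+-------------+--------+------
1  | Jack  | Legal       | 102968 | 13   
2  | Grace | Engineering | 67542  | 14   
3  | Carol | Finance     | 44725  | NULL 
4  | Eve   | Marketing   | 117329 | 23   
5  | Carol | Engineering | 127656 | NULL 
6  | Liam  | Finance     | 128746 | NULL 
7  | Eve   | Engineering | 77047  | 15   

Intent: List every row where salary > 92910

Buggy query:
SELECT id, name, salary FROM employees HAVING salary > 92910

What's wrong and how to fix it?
Bug: HAVING filters the output of aggregation, but this query has no GROUP BY and no aggregate functions, so SQLite rejects it (HAVING clause on a non-aggregate query); the condition here is per row

Fix: Use WHERE for row-level filtering

Corrected query:
SELECT id, name, salary FROM employees WHERE salary > 92910

Result:
id | name  | salary
---+-------+-------
1  | Jack  | 102968
4  | Eve   | 117329
5  | Carol | 127656
6  | Liam  | 128746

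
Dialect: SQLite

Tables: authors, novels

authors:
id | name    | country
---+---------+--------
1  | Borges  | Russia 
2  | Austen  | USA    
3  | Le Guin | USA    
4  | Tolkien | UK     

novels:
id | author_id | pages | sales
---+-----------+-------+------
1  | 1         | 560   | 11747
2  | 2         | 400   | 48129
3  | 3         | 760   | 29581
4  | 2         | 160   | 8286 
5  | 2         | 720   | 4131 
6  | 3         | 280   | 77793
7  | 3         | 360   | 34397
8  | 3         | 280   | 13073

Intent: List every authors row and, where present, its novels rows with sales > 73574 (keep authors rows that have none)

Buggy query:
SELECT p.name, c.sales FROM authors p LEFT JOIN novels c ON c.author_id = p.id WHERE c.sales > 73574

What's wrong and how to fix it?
Bug: A WHERE condition on the right-hand table after LEFT JOIN drops unmatched parents

Fix: Move the right-table condition into the ON clause so unmatched parents are kept

Corrected query:
SELECT p.name, c.sales FROM authors p LEFT JOIN novels c ON c.author_id = p.id AND c.sales > 73574

Result:
name    | sales
--------+------
Borges  | NULL 
Austen  | NULL 
Le Guin | 77793
Tolkien | NULL 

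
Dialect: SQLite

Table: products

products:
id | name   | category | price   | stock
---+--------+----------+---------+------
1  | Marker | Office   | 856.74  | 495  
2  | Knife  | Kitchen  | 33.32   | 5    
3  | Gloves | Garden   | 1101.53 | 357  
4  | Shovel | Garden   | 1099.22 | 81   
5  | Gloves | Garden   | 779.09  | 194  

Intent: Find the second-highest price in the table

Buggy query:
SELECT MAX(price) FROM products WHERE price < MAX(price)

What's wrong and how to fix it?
Bug: The inner MAX is an aggregate inside WHERE, which is not allowed

Fix: Compute the overall MAX in a subquery, then take MAX of rows below it

Corrected query:
SELECT MAX(price) FROM products WHERE price < (SELECT MAX(price) FROM products)

Result:
MAX(price)
----------
1099.22   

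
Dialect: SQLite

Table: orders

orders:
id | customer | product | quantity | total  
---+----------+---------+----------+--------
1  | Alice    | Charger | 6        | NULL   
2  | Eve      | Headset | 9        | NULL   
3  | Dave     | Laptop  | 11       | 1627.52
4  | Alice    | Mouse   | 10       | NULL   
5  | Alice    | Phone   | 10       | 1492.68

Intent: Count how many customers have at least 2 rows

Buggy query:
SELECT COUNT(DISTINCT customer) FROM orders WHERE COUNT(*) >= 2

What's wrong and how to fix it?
Bug: WHERE filters individual rows, not groups, so a group-level COUNT is invalid there

Fix: Group first with HAVING COUNT(*) >= 2, then COUNT the resulting groups

Corrected query:
SELECT COUNT(*) FROM (SELECT customer FROM orders GROUP BY customer HAVING COUNT(*) >= 2)

Result:
COUNT(*)
--------
1       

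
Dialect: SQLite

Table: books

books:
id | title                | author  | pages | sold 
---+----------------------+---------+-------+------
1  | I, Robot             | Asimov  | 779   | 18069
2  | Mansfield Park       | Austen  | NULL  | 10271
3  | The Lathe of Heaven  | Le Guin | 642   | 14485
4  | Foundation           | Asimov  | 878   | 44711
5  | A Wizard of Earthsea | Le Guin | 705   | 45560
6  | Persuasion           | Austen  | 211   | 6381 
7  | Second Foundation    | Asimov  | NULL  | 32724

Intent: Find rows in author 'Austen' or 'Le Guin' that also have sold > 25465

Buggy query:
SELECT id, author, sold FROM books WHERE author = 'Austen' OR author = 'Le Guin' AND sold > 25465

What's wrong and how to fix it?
Bug: AND binds tighter than OR, so this parses as author = 'Austen' OR (author = 'Le Guin' AND sold > 25465)

Fix: Add parentheses around the OR so the AND applies to both alternatives

Corrected query:
SELECT id, author, sold FROM books WHERE (author = 'Austen' OR author = 'Le Guin') AND sold > 25465

Result:
id | author  | sold 
---+---------+------
5  | Le Guin | 45560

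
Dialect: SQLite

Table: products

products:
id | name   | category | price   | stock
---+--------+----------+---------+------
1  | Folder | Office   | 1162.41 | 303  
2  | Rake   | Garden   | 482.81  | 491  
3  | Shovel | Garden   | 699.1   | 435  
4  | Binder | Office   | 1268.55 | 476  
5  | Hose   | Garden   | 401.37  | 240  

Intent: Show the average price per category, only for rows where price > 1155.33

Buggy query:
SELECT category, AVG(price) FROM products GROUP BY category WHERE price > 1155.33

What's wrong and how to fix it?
Bug: Row-level WHERE must come before GROUP BY in the clause order

Fix: Move the WHERE clause before GROUP BY

Corrected query:
SELECT category, AVG(price) FROM products WHERE price > 1155.33 GROUP BY category

Result:
category | AVG(price)
---------+-----------
Office   | 1215.48   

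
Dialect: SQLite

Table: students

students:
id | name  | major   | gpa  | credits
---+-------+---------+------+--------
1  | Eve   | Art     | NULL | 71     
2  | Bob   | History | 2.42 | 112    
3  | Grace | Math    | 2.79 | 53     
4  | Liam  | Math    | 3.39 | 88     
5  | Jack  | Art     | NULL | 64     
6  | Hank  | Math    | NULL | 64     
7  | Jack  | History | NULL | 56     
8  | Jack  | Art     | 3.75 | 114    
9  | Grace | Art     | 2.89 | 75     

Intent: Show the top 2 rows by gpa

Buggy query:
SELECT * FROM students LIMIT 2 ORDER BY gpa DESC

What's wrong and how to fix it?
Bug: ORDER BY cannot follow LIMIT; LIMIT is the final clause

Fix: Swap the clauses: ORDER BY first, then LIMIT

Corrected query:
SELECT * FROM students ORDER BY gpa DESC LIMIT 2

Result:
id | name | major | gpa  | credits
---+------+-------+------+--------
8  | Jack | Art   | 3.75 | 114    
4  | Liam | Math  | 3.39 | 88     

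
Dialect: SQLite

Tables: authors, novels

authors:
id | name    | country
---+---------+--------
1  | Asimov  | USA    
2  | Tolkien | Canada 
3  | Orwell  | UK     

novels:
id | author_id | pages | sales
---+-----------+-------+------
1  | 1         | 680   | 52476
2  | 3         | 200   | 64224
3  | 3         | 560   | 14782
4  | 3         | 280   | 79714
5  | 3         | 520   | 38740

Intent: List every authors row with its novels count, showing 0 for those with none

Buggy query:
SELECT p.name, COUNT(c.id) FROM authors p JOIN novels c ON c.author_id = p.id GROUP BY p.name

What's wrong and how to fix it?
Bug: INNER JOIN drops authors rows that have no matching novels rows

Fix: Use LEFT JOIN so parents without children still appear (COUNT(c.id) gives 0)

Corrected query:
SELECT p.name, COUNT(c.id) FROM authors p LEFT JOIN novels c ON c.author_id = p.id GROUP BY p.name

Result:
name    | COUNT(c.id)
--------+------------
Asimov  | 1          
Orwell  | 4          
Tolkien | 0          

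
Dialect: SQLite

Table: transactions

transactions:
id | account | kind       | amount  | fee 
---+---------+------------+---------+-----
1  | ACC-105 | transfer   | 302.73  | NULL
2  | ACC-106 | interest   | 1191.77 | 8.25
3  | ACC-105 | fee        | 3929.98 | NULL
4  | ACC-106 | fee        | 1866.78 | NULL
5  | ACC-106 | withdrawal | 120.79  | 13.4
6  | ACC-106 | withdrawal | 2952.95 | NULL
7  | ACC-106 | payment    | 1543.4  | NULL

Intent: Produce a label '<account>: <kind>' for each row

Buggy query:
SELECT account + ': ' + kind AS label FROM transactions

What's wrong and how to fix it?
Bug: SQLite uses || for string concatenation; + coerces text to numbers (yielding 0)

Fix: Replace + with || to concatenate text

Corrected query:
SELECT account || ': ' || kind AS label FROM transactions

Result:
label              
-------------------
ACC-105: transfer  
ACC-106: interest  
ACC-105: fee       
ACC-106: fee       
ACC-106: withdrawal
ACC-106: withdrawal
ACC-106: payment   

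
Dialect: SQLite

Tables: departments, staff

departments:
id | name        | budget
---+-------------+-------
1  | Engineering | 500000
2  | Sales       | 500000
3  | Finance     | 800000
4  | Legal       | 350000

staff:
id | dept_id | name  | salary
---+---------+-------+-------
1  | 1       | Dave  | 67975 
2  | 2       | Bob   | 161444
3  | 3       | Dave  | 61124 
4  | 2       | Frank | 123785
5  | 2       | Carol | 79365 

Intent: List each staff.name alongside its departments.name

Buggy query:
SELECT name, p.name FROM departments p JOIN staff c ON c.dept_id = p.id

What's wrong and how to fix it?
Bug: 'name' exists in both joined tables, so the database can't tell which one is meant

Fix: Qualify the column with its table alias (c.name)

Corrected query:
SELECT c.name, p.name FROM departments p JOIN staff c ON c.dept_id = p.id

Result:
name  | name       
------+------------
Dave  | Engineering
Bob   | Sales      
Dave  | Finance    
Frank | Sales      
Carol | Sales      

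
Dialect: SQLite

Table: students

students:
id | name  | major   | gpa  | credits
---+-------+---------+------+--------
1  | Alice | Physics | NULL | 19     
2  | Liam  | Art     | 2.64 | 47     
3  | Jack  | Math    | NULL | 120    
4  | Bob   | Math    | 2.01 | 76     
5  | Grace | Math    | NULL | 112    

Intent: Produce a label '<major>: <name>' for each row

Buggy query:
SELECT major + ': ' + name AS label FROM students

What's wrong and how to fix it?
Bug: SQLite uses || for string concatenation; + coerces text to numbers (yielding 0)

Fix: Replace + with || to concatenate text

Corrected query:
SELECT major || ': ' || name AS label FROM students

Result:
label         
--------------
Physics: Alice
Art: Liam     
Math: Jack    
Math: Bob     
Math: Grace   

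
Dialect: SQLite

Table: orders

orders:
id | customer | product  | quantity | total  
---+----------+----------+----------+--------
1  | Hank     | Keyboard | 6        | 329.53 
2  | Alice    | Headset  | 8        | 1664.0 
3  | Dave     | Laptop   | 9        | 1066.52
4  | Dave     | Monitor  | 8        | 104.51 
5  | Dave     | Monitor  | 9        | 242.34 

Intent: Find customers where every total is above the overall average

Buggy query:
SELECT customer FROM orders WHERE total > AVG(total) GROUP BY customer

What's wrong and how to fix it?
Bug: WHERE evaluates per row before aggregation, so AVG() is unavailable

Fix: Use a subquery for AVG and a HAVING MIN(...) filter so the condition holds for every row in the group

Corrected query:
SELECT customer FROM orders GROUP BY customer HAVING MIN(total) > (SELECT AVG(total) FROM orders)

Result:
customer
--------
Alice   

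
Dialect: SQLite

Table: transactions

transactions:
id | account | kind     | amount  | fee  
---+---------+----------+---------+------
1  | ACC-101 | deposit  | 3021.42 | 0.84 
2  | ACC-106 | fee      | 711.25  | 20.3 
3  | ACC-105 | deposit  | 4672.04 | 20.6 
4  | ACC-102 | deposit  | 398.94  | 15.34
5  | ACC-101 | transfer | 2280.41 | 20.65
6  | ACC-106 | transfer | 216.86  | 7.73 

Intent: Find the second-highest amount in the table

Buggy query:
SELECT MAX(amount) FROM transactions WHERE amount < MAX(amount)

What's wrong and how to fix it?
Bug: The inner MAX is an aggregate inside WHERE, which is not allowed

Fix: Put the inner MAX in a scalar subquery

Corrected query:
SELECT MAX(amount) FROM transactions WHERE amount < (SELECT MAX(amount) FROM transactions)

Result:
MAX(amount)
-----------
3021.42    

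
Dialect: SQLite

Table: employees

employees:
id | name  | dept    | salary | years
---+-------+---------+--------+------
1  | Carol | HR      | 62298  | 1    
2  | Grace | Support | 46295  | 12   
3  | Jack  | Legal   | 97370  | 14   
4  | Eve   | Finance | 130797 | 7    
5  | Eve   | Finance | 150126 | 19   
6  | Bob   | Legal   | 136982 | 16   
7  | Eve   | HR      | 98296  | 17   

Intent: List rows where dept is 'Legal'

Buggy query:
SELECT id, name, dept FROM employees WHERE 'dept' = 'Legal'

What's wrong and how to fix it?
Bug: 'dept' in single quotes is a string literal, not the column; the comparison is literal-vs-literal and never true

Fix: Remove the quotes around the column name (or use double quotes for an identifier)

Corrected query:
SELECT id, name, dept FROM employees WHERE dept = 'Legal'

Result:
id | name | dept 
---+------+------
3  | Jack | Legal
6  | Bob  | Legal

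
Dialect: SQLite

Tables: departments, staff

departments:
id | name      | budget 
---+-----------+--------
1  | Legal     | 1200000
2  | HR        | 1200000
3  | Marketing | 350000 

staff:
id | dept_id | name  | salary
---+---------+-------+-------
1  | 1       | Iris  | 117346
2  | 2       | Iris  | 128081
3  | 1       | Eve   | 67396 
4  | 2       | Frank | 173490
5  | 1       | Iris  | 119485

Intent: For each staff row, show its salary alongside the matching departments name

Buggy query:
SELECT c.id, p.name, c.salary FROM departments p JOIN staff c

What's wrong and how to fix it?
Bug: Missing join condition: each staff row is matched to all departments rows instead of just its own

Fix: Specify the join condition linking the foreign key to the parent id

Corrected query:
SELECT c.id, p.name, c.salary FROM departments p JOIN staff c ON c.dept_id = p.id

Result:
id | name  | salary
---+-------+-------
1  | Legal | 117346
2  | HR    | 128081
3  | Legal | 67396 
4  | HR    | 173490
5  | Legal | 119485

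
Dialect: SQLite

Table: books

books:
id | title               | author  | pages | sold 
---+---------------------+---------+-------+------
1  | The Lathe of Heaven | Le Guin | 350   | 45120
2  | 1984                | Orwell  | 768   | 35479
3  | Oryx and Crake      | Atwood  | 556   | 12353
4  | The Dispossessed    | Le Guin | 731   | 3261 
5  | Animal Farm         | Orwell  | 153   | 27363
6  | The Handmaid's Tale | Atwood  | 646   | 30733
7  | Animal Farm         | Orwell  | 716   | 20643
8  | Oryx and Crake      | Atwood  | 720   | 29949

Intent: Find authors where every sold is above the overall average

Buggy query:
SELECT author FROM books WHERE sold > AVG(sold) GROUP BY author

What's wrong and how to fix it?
Bug: AVG() is an aggregate; it can't sit directly in WHERE

Fix: Compute the overall average in a scalar subquery and compare each group's MIN against it in HAVING

Corrected query:
SELECT author FROM books GROUP BY author HAVING MIN(sold) > (SELECT AVG(sold) FROM books)

Result:
(no rows)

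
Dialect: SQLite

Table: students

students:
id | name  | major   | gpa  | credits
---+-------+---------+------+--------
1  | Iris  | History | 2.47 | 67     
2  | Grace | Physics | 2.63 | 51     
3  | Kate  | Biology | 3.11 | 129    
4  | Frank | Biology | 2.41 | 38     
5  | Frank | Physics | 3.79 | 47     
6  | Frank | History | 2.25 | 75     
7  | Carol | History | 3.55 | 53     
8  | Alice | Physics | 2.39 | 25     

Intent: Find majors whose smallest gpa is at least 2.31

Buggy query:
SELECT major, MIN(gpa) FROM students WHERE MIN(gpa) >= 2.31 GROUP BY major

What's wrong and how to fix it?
Bug: Aggregates like MIN are computed per group after WHERE runs

Fix: Use HAVING for the per-group MIN condition

Corrected query:
SELECT major, MIN(gpa) FROM students GROUP BY major HAVING MIN(gpa) >= 2.31

Result:
major   | MIN(gpa)
--------+---------
Biology | 2.41    
Physics | 2.39    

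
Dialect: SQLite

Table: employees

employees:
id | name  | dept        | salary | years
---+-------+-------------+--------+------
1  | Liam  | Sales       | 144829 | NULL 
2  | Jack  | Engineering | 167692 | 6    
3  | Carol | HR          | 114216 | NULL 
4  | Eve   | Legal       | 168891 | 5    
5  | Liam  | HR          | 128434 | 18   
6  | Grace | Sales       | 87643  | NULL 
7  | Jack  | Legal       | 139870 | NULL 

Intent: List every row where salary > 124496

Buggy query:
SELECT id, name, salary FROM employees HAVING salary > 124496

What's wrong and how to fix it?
Bug: HAVING filters the output of aggregation, but this query has no GROUP BY and no aggregate functions, so SQLite rejects it (HAVING clause on a non-aggregate query); the condition here is per row

Fix: Replace HAVING with WHERE since the condition applies to individual rows

Corrected query:
SELECT id, name, salary FROM employees WHERE salary > 124496

Result:
id | name | salary
---+------+-------
1  | Liam | 144829
2  | Jack | 167692
4  | Eve  | 168891
5  | Liam | 128434
7  | Jack | 139870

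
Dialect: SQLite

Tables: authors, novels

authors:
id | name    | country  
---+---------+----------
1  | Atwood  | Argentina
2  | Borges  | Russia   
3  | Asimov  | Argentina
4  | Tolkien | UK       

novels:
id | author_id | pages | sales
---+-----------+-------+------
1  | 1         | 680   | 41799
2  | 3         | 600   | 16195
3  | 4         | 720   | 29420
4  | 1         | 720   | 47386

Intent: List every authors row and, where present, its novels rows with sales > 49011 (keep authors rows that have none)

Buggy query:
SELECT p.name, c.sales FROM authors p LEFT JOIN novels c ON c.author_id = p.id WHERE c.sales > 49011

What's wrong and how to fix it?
Bug: Filtering c.sales in WHERE discards the NULL rows produced by LEFT JOIN, turning it into an inner join

Fix: Move the right-table condition into the ON clause so unmatched parents are kept

Corrected query:
SELECT p.name, c.sales FROM authors p LEFT JOIN novels c ON c.author_id = p.id AND c.sales > 49011

Result:
name    | sales
--------+------
Atwood  | NULL 
Borges  | NULL 
Asimov  | NULL 
Tolkien | NULL 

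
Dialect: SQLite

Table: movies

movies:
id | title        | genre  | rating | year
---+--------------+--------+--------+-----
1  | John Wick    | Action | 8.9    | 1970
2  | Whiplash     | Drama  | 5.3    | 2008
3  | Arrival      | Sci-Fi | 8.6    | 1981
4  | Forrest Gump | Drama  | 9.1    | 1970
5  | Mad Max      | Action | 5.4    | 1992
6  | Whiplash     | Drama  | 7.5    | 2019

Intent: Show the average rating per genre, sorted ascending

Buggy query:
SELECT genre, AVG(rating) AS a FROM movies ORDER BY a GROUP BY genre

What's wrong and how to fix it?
Bug: ORDER BY appears before GROUP BY; SQL clause order requires GROUP BY first

Fix: Reorder: SELECT … FROM … GROUP BY … ORDER BY …

Corrected query:
SELECT genre, AVG(rating) AS a FROM movies GROUP BY genre ORDER BY a

Result:
genre  | a   
-------+-----
Action | 7.15
Drama  | 7.3 
Sci-Fi | 8.6 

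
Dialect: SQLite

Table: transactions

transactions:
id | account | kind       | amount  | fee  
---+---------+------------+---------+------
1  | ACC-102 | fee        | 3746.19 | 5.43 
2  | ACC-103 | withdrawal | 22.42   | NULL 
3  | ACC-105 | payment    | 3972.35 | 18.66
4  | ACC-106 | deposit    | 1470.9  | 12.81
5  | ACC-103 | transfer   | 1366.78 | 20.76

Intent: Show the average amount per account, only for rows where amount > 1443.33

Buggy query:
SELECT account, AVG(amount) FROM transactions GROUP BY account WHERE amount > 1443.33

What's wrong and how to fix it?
Bug: Row-level WHERE must come before GROUP BY in the clause order

Fix: Move the WHERE clause before GROUP BY

Corrected query:
SELECT account, AVG(amount) FROM transactions WHERE amount > 1443.33 GROUP BY account

Result:
account | AVG(amount)
--------+------------
ACC-102 | 3746.19    
ACC-105 | 3972.35    
ACC-106 | 1470.9     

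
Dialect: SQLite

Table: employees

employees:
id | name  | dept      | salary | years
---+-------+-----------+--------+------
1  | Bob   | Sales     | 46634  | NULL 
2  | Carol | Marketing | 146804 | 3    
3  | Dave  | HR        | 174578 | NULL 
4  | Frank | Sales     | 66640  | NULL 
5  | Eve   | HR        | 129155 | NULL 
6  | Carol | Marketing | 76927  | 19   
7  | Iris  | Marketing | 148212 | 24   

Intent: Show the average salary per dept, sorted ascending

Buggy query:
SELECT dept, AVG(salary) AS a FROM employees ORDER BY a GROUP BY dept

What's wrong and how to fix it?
Bug: ORDER BY appears before GROUP BY; SQL clause order requires GROUP BY first

Fix: Move ORDER BY to the end, after GROUP BY

Corrected query:
SELECT dept, AVG(salary) AS a FROM employees GROUP BY dept ORDER BY a

Result:
dept      | a       
----------+---------
Sales     | 56637   
Marketing | 123981  
HR        | 151866.5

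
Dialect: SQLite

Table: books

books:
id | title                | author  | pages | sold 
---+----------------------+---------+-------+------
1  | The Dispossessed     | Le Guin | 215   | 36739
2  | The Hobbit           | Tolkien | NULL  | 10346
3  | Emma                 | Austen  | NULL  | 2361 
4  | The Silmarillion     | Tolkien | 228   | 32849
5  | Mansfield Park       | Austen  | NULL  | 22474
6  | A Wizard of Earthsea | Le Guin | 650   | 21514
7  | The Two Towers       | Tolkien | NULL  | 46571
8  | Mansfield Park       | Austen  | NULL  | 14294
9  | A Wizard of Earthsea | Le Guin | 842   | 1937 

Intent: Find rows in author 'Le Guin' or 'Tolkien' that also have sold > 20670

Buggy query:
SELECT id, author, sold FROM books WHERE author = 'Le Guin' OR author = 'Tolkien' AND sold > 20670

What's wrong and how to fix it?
Bug: AND binds tighter than OR, so this parses as author = 'Le Guin' OR (author = 'Tolkien' AND sold > 20670)

Fix: Group the OR with parentheses (or use IN), then AND the threshold

Corrected query:
SELECT id, author, sold FROM books WHERE (author = 'Le Guin' OR author = 'Tolkien') AND sold > 20670

Result:
id | author  | sold 
---+---------+------
1  | Le Guin | 36739
4  | Tolkien | 32849
6  | Le Guin | 21514
7  | Tolkien | 46571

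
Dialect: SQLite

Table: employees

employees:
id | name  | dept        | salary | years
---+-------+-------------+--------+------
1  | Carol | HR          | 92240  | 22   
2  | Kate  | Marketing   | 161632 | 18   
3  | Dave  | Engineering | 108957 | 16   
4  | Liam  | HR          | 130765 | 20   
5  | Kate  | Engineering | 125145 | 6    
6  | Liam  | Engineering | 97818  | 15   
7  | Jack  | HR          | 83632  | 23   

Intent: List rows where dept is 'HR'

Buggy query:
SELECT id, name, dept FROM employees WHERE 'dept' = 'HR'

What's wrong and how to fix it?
Bug: 'dept' in single quotes is a string literal, not the column; the comparison is literal-vs-literal and never true

Fix: Reference the column as dept without single quotes

Corrected query:
SELECT id, name, dept FROM employees WHERE dept = 'HR'

Result:
id | name  | dept
---+-------+-----
1  | Carol | HR  
4  | Liam  | HR  
7  | Jack  | HR  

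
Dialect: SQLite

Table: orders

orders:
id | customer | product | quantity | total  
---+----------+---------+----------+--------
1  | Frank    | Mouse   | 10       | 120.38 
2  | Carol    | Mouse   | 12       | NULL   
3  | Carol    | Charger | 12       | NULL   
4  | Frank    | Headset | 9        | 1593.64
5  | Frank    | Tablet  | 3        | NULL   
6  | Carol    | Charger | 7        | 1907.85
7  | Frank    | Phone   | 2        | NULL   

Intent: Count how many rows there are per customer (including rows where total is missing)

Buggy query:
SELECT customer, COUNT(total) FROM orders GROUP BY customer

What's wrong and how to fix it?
Bug: COUNT(total) skips NULLs, so groups with missing total are undercounted

Fix: Use COUNT(*) to count all rows regardless of NULL

Corrected query:
SELECT customer, COUNT(*) FROM orders GROUP BY customer

Result:
customer | COUNT(*)
---------+---------
Carol    | 3       
Frank    | 4       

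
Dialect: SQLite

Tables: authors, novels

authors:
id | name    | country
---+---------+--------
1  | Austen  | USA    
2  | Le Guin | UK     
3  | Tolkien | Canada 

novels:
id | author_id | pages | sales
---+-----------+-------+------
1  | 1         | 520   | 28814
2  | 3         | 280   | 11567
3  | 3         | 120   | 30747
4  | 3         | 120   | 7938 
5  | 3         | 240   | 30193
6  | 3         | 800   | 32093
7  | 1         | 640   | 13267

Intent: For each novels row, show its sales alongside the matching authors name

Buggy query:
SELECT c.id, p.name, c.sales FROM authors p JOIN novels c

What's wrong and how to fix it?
Bug: JOIN with no ON clause produces a cartesian product; every novels row pairs with every authors row

Fix: Add ON c.author_id = p.id to the JOIN

Corrected query:
SELECT c.id, p.name, c.sales FROM authors p JOIN novels c ON c.author_id = p.id

Result:
id | name    | sales
---+---------+------
1  | Austen  | 28814
2  | Tolkien | 11567
3  | Tolkien | 30747
4  | Tolkien | 7938 
5  | Tolkien | 30193
6  | Tolkien | 32093
7  | Austen  | 13267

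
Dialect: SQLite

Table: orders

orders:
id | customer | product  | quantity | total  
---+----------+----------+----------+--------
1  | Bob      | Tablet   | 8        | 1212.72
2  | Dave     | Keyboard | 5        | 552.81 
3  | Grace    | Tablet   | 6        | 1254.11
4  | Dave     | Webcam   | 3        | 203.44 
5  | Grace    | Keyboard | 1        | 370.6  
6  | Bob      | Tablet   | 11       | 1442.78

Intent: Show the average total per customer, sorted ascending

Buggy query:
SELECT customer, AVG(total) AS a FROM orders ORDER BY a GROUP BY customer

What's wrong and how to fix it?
Bug: GROUP BY must precede ORDER BY

Fix: Move ORDER BY to the end, after GROUP BY

Corrected query:
SELECT customer, AVG(total) AS a FROM orders GROUP BY customer ORDER BY a

Result:
customer | a      
---------+--------
Dave     | 378.125
Grace    | 812.355
Bob      | 1327.75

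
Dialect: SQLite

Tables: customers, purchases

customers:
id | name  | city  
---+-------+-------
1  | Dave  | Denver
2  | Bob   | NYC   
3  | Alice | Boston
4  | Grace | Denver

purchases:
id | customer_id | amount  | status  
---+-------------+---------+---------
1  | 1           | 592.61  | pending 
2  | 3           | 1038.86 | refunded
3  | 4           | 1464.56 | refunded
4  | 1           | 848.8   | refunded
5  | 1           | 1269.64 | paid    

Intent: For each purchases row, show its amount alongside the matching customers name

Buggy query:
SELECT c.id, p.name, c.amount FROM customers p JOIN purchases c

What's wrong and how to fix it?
Bug: Missing join condition: each purchases row is matched to all customers rows instead of just its own

Fix: Specify the join condition linking the foreign key to the parent id

Corrected query:
SELECT c.id, p.name, c.amount FROM customers p JOIN purchases c ON c.customer_id = p.id

Result:
id | name  | amount 
---+-------+--------
1  | Dave  | 592.61 
2  | Alice | 1038.86
3  | Grace | 1464.56
4  | Dave  | 848.8  
5  | Dave  | 1269.64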